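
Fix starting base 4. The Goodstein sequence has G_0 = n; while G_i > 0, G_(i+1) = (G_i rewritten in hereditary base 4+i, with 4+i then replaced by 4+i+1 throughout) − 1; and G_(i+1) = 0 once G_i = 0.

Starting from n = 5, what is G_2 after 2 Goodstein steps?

G_0 = 5. HB_4(5) = 4 + 1. Bump = 6. G_1 = 5.
G_1 = 5. HB_5(5) = 5. Bump = 6. G_2 = 5.
G_2 = 5. HB_6(5) = 5. Bump = 5. G_3 = 4.

5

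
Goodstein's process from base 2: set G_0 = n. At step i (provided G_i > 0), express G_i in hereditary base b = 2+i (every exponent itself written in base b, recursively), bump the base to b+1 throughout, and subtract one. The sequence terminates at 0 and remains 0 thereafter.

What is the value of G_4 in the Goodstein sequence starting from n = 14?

base 2: 14 = 2^(2 + 1) + 2^2 + 2; at 3: 3^(3 + 1) + 3^3 + 3 = 111; next = 110
base 3: 110 = 3^(3 + 1) + 3^3 + 2; at 4: 4^(4 + 1) + 4^4 + 2 = 1282; next = 1281
base 4: 1281 = 4^(4 + 1) + 4^4 + 1; at 5: 5^(5 + 1) + 5^5 + 1 = 18751; next = 18750
base 5: 18750 = 5^(5 + 1) + 5^5; at 6: 6^(6 + 1) + 6^6 = 326592; next = 326591

326591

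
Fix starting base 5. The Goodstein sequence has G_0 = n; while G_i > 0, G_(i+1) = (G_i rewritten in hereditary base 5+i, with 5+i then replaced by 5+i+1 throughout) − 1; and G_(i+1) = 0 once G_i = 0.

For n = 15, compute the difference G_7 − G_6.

base 5: 15 = 3·5; at 6: 3·6 = 18; next = 17
base 6: 17 = 2·6 + 5; at 7: 2·7 + 5 = 19; next = 18
base 7: 18 = 2·7 + 4; at 8: 2·8 + 4 = 20; next = 19
base 8: 19 = 2·8 + 3; at 9: 2·9 + 3 = 21; next = 20
base 9: 20 = 2·9 + 2; at 10: 2·10 + 2 = 22; next = 21
base 10: 21 = 2·10 + 1; at 11: 2·11 + 1 = 23; next = 22
base 11: 22 = 2·11; at 12: 2·12 = 24; next = 23

1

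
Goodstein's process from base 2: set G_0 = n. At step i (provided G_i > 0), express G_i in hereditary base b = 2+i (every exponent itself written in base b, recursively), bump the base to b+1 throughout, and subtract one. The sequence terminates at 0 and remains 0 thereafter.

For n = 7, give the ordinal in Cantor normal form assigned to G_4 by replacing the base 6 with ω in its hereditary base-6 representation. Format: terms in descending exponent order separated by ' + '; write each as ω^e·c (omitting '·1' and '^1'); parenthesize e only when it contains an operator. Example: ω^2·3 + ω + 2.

ω^ω + 1

[0] 7 ≡ 2^2 + 2 + 1 (base 2). Lift 3: 31. −1: 30.
[1] 30 ≡ 3^3 + 3 (base 3). Lift 4: 260. −1: 259.
[2] 259 ≡ 4^4 + 3 (base 4). Lift 5: 3128. −1: 3127.
[3] 3127 ≡ 5^5 + 2 (base 5). Lift 6: 46658. −1: 46657.
[4] 46657 ≡ 6^6 + 1 (base 6). Lift 7: 823544. −1: 823543.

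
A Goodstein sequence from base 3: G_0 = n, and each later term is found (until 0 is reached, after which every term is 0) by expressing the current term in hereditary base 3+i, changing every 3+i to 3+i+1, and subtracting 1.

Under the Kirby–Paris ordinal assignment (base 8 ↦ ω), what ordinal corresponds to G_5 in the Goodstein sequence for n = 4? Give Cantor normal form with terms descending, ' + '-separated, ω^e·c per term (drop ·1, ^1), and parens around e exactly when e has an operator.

G_0 = 4. HB_3(4) = 3 + 1. Bump = 5. G_1 = 4.
G_1 = 4. HB_4(4) = 4. Bump = 5. G_2 = 4.
G_2 = 4. HB_5(4) = 4. Bump = 4. G_3 = 3.
G_3 = 3. HB_6(3) = 3. Bump = 3. G_4 = 2.
G_4 = 2. HB_7(2) = 2. Bump = 2. G_5 = 1.
G_5 = 1. HB_8(1) = 1. Bump = 1. G_6 = 0.

1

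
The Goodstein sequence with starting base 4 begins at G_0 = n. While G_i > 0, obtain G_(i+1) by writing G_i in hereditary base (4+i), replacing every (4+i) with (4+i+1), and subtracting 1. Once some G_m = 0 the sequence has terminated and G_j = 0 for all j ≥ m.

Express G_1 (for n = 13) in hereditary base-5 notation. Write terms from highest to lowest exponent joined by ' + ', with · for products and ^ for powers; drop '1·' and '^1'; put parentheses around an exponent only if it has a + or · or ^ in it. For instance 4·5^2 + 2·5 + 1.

3·5

G_0 = 13. HB_4(13) = 3·4 + 1. Bump = 16. G_1 = 15.
G_1 = 15. HB_5(15) = 3·5. Bump = 18. G_2 = 17.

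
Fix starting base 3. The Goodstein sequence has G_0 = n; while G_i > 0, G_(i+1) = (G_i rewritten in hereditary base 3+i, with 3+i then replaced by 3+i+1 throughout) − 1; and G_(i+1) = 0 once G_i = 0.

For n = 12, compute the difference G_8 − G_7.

G_0=12  [base 3] 3^2 + 3  →[3↦4]→  4^2 + 4 = 20  −1 ⇒ G_1=19
G_1=19  [base 4] 4^2 + 3  →[4↦5]→  5^2 + 3 = 28  −1 ⇒ G_2=27
G_2=27  [base 5] 5^2 + 2  →[5↦6]→  6^2 + 2 = 38  −1 ⇒ G_3=37
G_3=37  [base 6] 6^2 + 1  →[6↦7]→  7^2 + 1 = 50  −1 ⇒ G_4=49
G_4=49  [base 7] 7^2  →[7↦8]→  8^2 = 64  −1 ⇒ G_5=63
G_5=63  [base 8] 7·8 + 7  →[8↦9]→  7·9 + 7 = 70  −1 ⇒ G_6=69
G_6=69  [base 9] 7·9 + 6  →[9↦10]→  7·10 + 6 = 76  −1 ⇒ G_7=75
G_7=75  [base 10] 7·10 + 5  →[10↦11]→  7·11 + 5 = 82  −1 ⇒ G_8=81

6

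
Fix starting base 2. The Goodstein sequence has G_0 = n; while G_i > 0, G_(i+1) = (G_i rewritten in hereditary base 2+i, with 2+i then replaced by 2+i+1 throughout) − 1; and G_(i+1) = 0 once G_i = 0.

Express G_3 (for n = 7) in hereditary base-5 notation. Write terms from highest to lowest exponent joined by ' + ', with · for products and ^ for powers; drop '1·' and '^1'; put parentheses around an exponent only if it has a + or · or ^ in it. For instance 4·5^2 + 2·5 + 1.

5^5 + 2

G_0 = 7. HB_2(7) = 2^2 + 2 + 1. Bump = 31. G_1 = 30.
G_1 = 30. HB_3(30) = 3^3 + 3. Bump = 260. G_2 = 259.
G_2 = 259. HB_4(259) = 4^4 + 3. Bump = 3128. G_3 = 3127.
G_3 = 3127. HB_5(3127) = 5^5 + 2. Bump = 46658. G_4 = 46657.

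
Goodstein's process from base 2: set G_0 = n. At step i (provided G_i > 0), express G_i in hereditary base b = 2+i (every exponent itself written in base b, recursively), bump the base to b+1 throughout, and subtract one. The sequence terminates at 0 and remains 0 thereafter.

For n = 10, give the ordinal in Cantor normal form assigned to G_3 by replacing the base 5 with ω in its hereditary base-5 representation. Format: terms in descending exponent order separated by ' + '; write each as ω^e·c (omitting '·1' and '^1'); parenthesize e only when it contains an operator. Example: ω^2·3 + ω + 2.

ω^(ω + 1)

G_0 = 10. HB_2(10) = 2^(2 + 1) + 2. Bump = 84. G_1 = 83.
G_1 = 83. HB_3(83) = 3^(3 + 1) + 2. Bump = 1026. G_2 = 1025.
G_2 = 1025. HB_4(1025) = 4^(4 + 1) + 1. Bump = 15626. G_3 = 15625.
G_3 = 15625. HB_5(15625) = 5^(5 + 1). Bump = 279936. G_4 = 279935.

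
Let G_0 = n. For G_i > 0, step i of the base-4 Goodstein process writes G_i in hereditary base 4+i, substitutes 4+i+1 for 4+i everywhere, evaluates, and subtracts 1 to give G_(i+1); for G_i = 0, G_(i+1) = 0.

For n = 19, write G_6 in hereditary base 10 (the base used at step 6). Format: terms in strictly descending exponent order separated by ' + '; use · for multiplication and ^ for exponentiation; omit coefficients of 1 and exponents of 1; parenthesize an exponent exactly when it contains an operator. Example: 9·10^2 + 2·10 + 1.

(0) 19|_4 = 4^2 + 3 ↦ 5^2 + 3|_5 = 28 ⇒ 27
(1) 27|_5 = 5^2 + 2 ↦ 6^2 + 2|_6 = 38 ⇒ 37
(2) 37|_6 = 6^2 + 1 ↦ 7^2 + 1|_7 = 50 ⇒ 49
(3) 49|_7 = 7^2 ↦ 8^2|_8 = 64 ⇒ 63
(4) 63|_8 = 7·8 + 7 ↦ 7·9 + 7|_9 = 70 ⇒ 69
(5) 69|_9 = 7·9 + 6 ↦ 7·10 + 6|_10 = 76 ⇒ 75
(6) 75|_10 = 7·10 + 5 ↦ 7·11 + 5|_11 = 82 ⇒ 81

7·10 + 5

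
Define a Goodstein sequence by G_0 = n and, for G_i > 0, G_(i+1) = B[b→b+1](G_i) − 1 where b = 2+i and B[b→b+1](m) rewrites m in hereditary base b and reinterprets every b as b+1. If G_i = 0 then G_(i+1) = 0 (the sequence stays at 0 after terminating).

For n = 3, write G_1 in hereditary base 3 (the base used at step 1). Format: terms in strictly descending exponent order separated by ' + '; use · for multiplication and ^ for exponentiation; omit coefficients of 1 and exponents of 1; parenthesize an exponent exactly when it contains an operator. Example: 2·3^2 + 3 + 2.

3

(0) 3|_2 = 2 + 1 ↦ 3 + 1|_3 = 4 ⇒ 3
(1) 3|_3 = 3 ↦ 4|_4 = 4 ⇒ 3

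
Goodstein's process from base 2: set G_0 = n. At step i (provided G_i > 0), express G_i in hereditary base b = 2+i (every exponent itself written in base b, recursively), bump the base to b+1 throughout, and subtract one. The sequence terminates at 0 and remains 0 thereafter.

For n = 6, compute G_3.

step 0: 6 = 2^2 + 2; sub 3 for 2: 3^3 + 3; = 30; G_1 = 30−1 = 29
step 1: 29 = 3^3 + 2; sub 4 for 3: 4^4 + 2; = 258; G_2 = 258−1 = 257
step 2: 257 = 4^4 + 1; sub 5 for 4: 5^5 + 1; = 3126; G_3 = 3126−1 = 3125

3125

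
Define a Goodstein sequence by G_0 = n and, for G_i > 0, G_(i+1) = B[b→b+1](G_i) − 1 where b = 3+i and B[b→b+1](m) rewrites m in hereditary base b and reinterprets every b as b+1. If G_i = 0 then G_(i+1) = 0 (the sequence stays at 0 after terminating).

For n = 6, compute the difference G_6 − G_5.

-1

(0) 6|_3 = 2·3 ↦ 2·4|_4 = 8 ⇒ 7
(1) 7|_4 = 4 + 3 ↦ 5 + 3|_5 = 8 ⇒ 7
(2) 7|_5 = 5 + 2 ↦ 6 + 2|_6 = 8 ⇒ 7
(3) 7|_6 = 6 + 1 ↦ 7 + 1|_7 = 8 ⇒ 7
(4) 7|_7 = 7 ↦ 8|_8 = 8 ⇒ 7
(5) 7|_8 = 7 ↦ 7|_9 = 7 ⇒ 6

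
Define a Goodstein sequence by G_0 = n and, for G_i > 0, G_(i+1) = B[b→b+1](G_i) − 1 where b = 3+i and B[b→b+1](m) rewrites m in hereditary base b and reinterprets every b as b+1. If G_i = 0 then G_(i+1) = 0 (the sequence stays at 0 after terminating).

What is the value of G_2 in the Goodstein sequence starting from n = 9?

17

9 —HB3→ 3^2 —bump→ 4^2 = 16 —(−1)→ 15
15 —HB4→ 3·4 + 3 —bump→ 3·5 + 3 = 18 —(−1)→ 17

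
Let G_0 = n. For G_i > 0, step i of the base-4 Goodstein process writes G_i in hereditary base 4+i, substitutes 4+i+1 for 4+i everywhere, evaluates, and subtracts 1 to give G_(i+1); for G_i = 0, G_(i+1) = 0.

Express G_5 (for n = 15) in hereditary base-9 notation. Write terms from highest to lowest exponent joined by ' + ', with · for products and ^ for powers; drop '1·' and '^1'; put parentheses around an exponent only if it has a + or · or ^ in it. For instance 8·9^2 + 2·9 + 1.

2·9 + 6

(0) 15|_4 = 3·4 + 3 ↦ 3·5 + 3|_5 = 18 ⇒ 17
(1) 17|_5 = 3·5 + 2 ↦ 3·6 + 2|_6 = 20 ⇒ 19
(2) 19|_6 = 3·6 + 1 ↦ 3·7 + 1|_7 = 22 ⇒ 21
(3) 21|_7 = 3·7 ↦ 3·8|_8 = 24 ⇒ 23
(4) 23|_8 = 2·8 + 7 ↦ 2·9 + 7|_9 = 25 ⇒ 24
(5) 24|_9 = 2·9 + 6 ↦ 2·10 + 6|_10 = 26 ⇒ 25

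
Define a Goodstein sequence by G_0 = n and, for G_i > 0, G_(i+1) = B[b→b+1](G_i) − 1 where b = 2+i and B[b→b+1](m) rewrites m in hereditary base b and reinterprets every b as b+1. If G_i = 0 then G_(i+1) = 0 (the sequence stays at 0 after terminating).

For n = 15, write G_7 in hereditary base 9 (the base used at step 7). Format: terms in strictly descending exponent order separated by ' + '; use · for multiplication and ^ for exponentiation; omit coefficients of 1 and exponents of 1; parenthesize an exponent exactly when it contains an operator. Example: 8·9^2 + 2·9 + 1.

9^(9 + 1) + 7·9^7 + 7·9^6 + 7·9^5 + 7·9^4 + 7·9^3 + 7·9^2 + 7·9 + 6

step 0: 15 = 2^(2 + 1) + 2^2 + 2 + 1; sub 3 for 2: 3^(3 + 1) + 3^3 + 3 + 1; = 112; G_1 = 112−1 = 111
step 1: 111 = 3^(3 + 1) + 3^3 + 3; sub 4 for 3: 4^(4 + 1) + 4^4 + 4; = 1284; G_2 = 1284−1 = 1283
step 2: 1283 = 4^(4 + 1) + 4^4 + 3; sub 5 for 4: 5^(5 + 1) + 5^5 + 3; = 18753; G_3 = 18753−1 = 18752
step 3: 18752 = 5^(5 + 1) + 5^5 + 2; sub 6 for 5: 6^(6 + 1) + 6^6 + 2; = 326594; G_4 = 326594−1 = 326593
step 4: 326593 = 6^(6 + 1) + 6^6 + 1; sub 7 for 6: 7^(7 + 1) + 7^7 + 1; = 6588345; G_5 = 6588345−1 = 6588344
step 5: 6588344 = 7^(7 + 1) + 7^7; sub 8 for 7: 8^(8 + 1) + 8^8; = 150994944; G_6 = 150994944−1 = 150994943
step 6: 150994943 = 8^(8 + 1) + 7·8^7 + 7·8^6 + 7·8^5 + 7·8^4 + 7·8^3 + 7·8^2 + 7·8 + 7; sub 9 for 8: 9^(9 + 1) + 7·9^7 + 7·9^6 + 7·9^5 + 7·9^4 + 7·9^3 + 7·9^2 + 7·9 + 7; = 3524450281; G_7 = 3524450281−1 = 3524450280
step 7: 3524450280 = 9^(9 + 1) + 7·9^7 + 7·9^6 + 7·9^5 + 7·9^4 + 7·9^3 + 7·9^2 + 7·9 + 6; sub 10 for 9: 10^(10 + 1) + 7·10^7 + 7·10^6 + 7·10^5 + 7·10^4 + 7·10^3 + 7·10^2 + 7·10 + 6; = 100077777776; G_8 = 100077777776−1 = 100077777775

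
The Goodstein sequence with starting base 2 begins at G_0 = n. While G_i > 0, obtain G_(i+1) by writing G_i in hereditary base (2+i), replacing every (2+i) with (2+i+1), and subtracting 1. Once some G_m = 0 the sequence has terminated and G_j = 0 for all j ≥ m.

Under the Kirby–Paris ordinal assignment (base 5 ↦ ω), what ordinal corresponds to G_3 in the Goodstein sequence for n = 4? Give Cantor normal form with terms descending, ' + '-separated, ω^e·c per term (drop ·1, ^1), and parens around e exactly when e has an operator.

G_0 = 4. HB_2(4) = 2^2. Bump = 27. G_1 = 26.
G_1 = 26. HB_3(26) = 2·3^2 + 2·3 + 2. Bump = 42. G_2 = 41.
G_2 = 41. HB_4(41) = 2·4^2 + 2·4 + 1. Bump = 61. G_3 = 60.
G_3 = 60. HB_5(60) = 2·5^2 + 2·5. Bump = 84. G_4 = 83.

ω^2·2 + ω·2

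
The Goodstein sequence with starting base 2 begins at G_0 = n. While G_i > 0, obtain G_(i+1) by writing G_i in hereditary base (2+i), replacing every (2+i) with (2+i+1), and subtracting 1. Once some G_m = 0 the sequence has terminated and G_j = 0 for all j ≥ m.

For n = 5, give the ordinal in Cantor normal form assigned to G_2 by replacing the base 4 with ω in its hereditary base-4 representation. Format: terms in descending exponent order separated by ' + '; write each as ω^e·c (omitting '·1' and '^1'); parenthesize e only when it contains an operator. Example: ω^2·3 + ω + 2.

5 —HB2→ 2^2 + 1 —bump→ 3^3 + 1 = 28 —(−1)→ 27
27 —HB3→ 3^3 —bump→ 4^4 = 256 —(−1)→ 255
255 —HB4→ 3·4^3 + 3·4^2 + 3·4 + 3 —bump→ 3·5^3 + 3·5^2 + 3·5 + 3 = 468 —(−1)→ 467

ω^3·3 + ω^2·3 + ω·3 + 3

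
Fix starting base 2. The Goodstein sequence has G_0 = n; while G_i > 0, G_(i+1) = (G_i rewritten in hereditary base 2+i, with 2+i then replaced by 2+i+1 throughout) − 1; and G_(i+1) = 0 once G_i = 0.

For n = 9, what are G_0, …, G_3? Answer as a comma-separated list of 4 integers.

(0) 9|_2 = 2^(2 + 1) + 1 ↦ 3^(3 + 1) + 1|_3 = 82 ⇒ 81
(1) 81|_3 = 3^(3 + 1) ↦ 4^(4 + 1)|_4 = 1024 ⇒ 1023
(2) 1023|_4 = 3·4^4 + 3·4^3 + 3·4^2 + 3·4 + 3 ↦ 3·5^5 + 3·5^3 + 3·5^2 + 3·5 + 3|_5 = 9843 ⇒ 9842

9, 81, 1023, 9842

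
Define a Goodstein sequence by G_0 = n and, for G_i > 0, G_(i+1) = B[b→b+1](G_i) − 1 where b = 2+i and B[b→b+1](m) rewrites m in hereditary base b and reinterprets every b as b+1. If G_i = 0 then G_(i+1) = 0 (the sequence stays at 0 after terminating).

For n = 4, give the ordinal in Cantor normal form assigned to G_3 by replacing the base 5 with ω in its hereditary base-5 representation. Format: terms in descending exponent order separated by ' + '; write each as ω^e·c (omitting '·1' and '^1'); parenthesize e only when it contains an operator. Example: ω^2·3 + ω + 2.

4 —HB2→ 2^2 —bump→ 3^3 = 27 —(−1)→ 26
26 —HB3→ 2·3^2 + 2·3 + 2 —bump→ 2·4^2 + 2·4 + 2 = 42 —(−1)→ 41
41 —HB4→ 2·4^2 + 2·4 + 1 —bump→ 2·5^2 + 2·5 + 1 = 61 —(−1)→ 60
60 —HB5→ 2·5^2 + 2·5 —bump→ 2·6^2 + 2·6 = 84 —(−1)→ 83

ω^2·2 + ω·2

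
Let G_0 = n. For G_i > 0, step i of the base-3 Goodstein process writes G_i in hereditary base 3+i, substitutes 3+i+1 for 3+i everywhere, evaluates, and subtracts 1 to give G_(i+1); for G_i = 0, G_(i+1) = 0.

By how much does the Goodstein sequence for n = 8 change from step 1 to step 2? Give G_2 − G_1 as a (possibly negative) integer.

i=0: 8 = 2·3 + 2 (b=3); 3→4: 2·4 + 2 = 10; 10−1 = 9
i=1: 9 = 2·4 + 1 (b=4); 4→5: 2·5 + 1 = 11; 11−1 = 10

1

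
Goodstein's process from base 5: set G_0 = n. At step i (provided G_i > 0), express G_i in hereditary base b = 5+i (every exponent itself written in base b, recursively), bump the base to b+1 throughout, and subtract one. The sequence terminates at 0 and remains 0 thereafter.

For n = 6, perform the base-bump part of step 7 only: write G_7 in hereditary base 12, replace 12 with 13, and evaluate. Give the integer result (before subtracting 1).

1

G_0=6  [base 5] 5 + 1  →[5↦6]→  6 + 1 = 7  −1 ⇒ G_1=6
G_1=6  [base 6] 6  →[6↦7]→  7 = 7  −1 ⇒ G_2=6
G_2=6  [base 7] 6  →[7↦8]→  6 = 6  −1 ⇒ G_3=5
G_3=5  [base 8] 5  →[8↦9]→  5 = 5  −1 ⇒ G_4=4
G_4=4  [base 9] 4  →[9↦10]→  4 = 4  −1 ⇒ G_5=3
G_5=3  [base 10] 3  →[10↦11]→  3 = 3  −1 ⇒ G_6=2
G_6=2  [base 11] 2  →[11↦12]→  2 = 2  −1 ⇒ G_7=1
G_7=1  [base 12] 1  →[12↦13]→  1 = 1  −1 ⇒ G_8=0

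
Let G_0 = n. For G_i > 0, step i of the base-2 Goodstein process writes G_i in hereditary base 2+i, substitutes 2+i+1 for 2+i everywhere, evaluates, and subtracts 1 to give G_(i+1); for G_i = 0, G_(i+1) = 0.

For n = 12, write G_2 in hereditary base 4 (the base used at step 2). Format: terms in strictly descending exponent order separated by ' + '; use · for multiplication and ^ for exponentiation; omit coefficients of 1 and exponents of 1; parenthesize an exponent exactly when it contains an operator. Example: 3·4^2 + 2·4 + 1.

4^(4 + 1) + 2·4^2 + 2·4 + 1

(0) 12|_2 = 2^(2 + 1) + 2^2 ↦ 3^(3 + 1) + 3^3|_3 = 108 ⇒ 107
(1) 107|_3 = 3^(3 + 1) + 2·3^2 + 2·3 + 2 ↦ 4^(4 + 1) + 2·4^2 + 2·4 + 2|_4 = 1066 ⇒ 1065
(2) 1065|_4 = 4^(4 + 1) + 2·4^2 + 2·4 + 1 ↦ 5^(5 + 1) + 2·5^2 + 2·5 + 1|_5 = 15686 ⇒ 15685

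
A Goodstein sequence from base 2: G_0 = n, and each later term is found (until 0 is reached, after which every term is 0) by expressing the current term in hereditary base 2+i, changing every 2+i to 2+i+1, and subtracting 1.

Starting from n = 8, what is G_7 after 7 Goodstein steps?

i=0: 8 = 2^(2 + 1) (b=2); 2→3: 3^(3 + 1) = 81; 81−1 = 80
i=1: 80 = 2·3^3 + 2·3^2 + 2·3 + 2 (b=3); 3→4: 2·4^4 + 2·4^2 + 2·4 + 2 = 554; 554−1 = 553
i=2: 553 = 2·4^4 + 2·4^2 + 2·4 + 1 (b=4); 4→5: 2·5^5 + 2·5^2 + 2·5 + 1 = 6311; 6311−1 = 6310
i=3: 6310 = 2·5^5 + 2·5^2 + 2·5 (b=5); 5→6: 2·6^6 + 2·6^2 + 2·6 = 93396; 93396−1 = 93395
i=4: 93395 = 2·6^6 + 2·6^2 + 6 + 5 (b=6); 6→7: 2·7^7 + 2·7^2 + 7 + 5 = 1647196; 1647196−1 = 1647195
i=5: 1647195 = 2·7^7 + 2·7^2 + 7 + 4 (b=7); 7→8: 2·8^8 + 2·8^2 + 8 + 4 = 33554572; 33554572−1 = 33554571
i=6: 33554571 = 2·8^8 + 2·8^2 + 8 + 3 (b=8); 8→9: 2·9^9 + 2·9^2 + 9 + 3 = 774841152; 774841152−1 = 774841151
i=7: 774841151 = 2·9^9 + 2·9^2 + 9 + 2 (b=9); 9→10: 2·10^10 + 2·10^2 + 10 + 2 = 20000000212; 20000000212−1 = 20000000211

774841151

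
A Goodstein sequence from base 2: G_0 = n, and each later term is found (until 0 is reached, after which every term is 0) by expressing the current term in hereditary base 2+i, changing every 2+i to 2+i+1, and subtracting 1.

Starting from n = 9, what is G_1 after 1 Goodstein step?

81

i=0: 9 = 2^(2 + 1) + 1 (b=2); 2→3: 3^(3 + 1) + 1 = 82; 82−1 = 81
i=1: 81 = 3^(3 + 1) (b=3); 3→4: 4^(4 + 1) = 1024; 1024−1 = 1023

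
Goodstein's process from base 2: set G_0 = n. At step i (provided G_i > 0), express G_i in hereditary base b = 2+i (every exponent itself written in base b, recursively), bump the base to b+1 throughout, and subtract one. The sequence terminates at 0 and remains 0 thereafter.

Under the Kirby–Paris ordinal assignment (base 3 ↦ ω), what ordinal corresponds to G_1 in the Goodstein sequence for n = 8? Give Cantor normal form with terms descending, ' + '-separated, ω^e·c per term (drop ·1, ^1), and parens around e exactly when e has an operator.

step 0: 8 = 2^(2 + 1); sub 3 for 2: 3^(3 + 1); = 81; G_1 = 81−1 = 80
step 1: 80 = 2·3^3 + 2·3^2 + 2·3 + 2; sub 4 for 3: 2·4^4 + 2·4^2 + 2·4 + 2; = 554; G_2 = 554−1 = 553

ω^ω·2 + ω^2·2 + ω·2 + 2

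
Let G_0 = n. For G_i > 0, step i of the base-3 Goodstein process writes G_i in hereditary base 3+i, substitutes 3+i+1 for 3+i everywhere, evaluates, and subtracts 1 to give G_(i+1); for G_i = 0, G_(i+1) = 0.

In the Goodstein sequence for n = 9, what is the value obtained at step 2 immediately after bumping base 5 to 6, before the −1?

i=0: 9 = 3^2 (b=3); 3→4: 4^2 = 16; 16−1 = 15
i=1: 15 = 3·4 + 3 (b=4); 4→5: 3·5 + 3 = 18; 18−1 = 17

20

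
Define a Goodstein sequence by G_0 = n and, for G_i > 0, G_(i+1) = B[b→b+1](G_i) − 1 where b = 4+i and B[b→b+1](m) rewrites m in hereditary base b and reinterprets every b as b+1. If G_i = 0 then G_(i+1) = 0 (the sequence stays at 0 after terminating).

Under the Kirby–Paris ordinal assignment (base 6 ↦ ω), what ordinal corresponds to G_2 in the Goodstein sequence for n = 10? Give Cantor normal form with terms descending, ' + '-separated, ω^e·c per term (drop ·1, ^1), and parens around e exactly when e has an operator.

[0] 10 ≡ 2·4 + 2 (base 4). Lift 5: 12. −1: 11.
[1] 11 ≡ 2·5 + 1 (base 5). Lift 6: 13. −1: 12.
[2] 12 ≡ 2·6 (base 6). Lift 7: 14. −1: 13.

ω·2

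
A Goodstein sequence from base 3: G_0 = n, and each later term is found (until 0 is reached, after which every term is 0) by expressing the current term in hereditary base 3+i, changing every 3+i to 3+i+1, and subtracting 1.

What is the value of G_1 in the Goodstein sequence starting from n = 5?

step 0: 5 = 3 + 2; sub 4 for 3: 4 + 2; = 6; G_1 = 6−1 = 5
step 1: 5 = 4 + 1; sub 5 for 4: 5 + 1; = 6; G_2 = 6−1 = 5

5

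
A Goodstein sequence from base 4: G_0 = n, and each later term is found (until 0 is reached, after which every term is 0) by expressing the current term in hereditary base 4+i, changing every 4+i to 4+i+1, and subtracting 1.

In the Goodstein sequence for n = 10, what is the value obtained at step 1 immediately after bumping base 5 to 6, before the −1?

10 —HB4→ 2·4 + 2 —bump→ 2·5 + 2 = 12 —(−1)→ 11
11 —HB5→ 2·5 + 1 —bump→ 2·6 + 1 = 13 —(−1)→ 12

13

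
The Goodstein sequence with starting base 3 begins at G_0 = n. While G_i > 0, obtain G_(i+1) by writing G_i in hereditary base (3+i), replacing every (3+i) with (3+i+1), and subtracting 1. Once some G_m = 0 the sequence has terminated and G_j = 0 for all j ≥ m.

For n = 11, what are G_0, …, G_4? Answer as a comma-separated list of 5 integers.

[0] 11 ≡ 3^2 + 2 (base 3). Lift 4: 18. −1: 17.
[1] 17 ≡ 4^2 + 1 (base 4). Lift 5: 26. −1: 25.
[2] 25 ≡ 5^2 (base 5). Lift 6: 36. −1: 35.
[3] 35 ≡ 5·6 + 5 (base 6). Lift 7: 40. −1: 39.

11, 17, 25, 35, 39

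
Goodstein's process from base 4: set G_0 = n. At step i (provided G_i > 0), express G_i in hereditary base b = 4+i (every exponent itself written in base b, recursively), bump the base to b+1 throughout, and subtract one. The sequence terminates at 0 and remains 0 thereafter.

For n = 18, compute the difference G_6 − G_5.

step 0: 18 = 4^2 + 2; sub 5 for 4: 5^2 + 2; = 27; G_1 = 27−1 = 26
step 1: 26 = 5^2 + 1; sub 6 for 5: 6^2 + 1; = 37; G_2 = 37−1 = 36
step 2: 36 = 6^2; sub 7 for 6: 7^2; = 49; G_3 = 49−1 = 48
step 3: 48 = 6·7 + 6; sub 8 for 7: 6·8 + 6; = 54; G_4 = 54−1 = 53
step 4: 53 = 6·8 + 5; sub 9 for 8: 6·9 + 5; = 59; G_5 = 59−1 = 58
step 5: 58 = 6·9 + 4; sub 10 for 9: 6·10 + 4; = 64; G_6 = 64−1 = 63

5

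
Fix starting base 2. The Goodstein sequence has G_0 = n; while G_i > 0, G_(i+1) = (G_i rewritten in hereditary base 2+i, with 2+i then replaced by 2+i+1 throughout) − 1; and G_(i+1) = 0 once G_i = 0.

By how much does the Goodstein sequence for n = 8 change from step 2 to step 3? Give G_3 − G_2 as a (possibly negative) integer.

5757

8 —HB2→ 2^(2 + 1) —bump→ 3^(3 + 1) = 81 —(−1)→ 80
80 —HB3→ 2·3^3 + 2·3^2 + 2·3 + 2 —bump→ 2·4^4 + 2·4^2 + 2·4 + 2 = 554 —(−1)→ 553
553 —HB4→ 2·4^4 + 2·4^2 + 2·4 + 1 —bump→ 2·5^5 + 2·5^2 + 2·5 + 1 = 6311 —(−1)→ 6310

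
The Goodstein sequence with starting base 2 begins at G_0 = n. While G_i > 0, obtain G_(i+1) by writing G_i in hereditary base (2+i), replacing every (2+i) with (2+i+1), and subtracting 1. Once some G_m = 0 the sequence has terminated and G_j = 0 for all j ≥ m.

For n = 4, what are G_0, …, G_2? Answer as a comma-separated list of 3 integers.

4, 26, 41

G_0=4  [base 2] 2^2  →[2↦3]→  3^3 = 27  −1 ⇒ G_1=26
G_1=26  [base 3] 2·3^2 + 2·3 + 2  →[3↦4]→  2·4^2 + 2·4 + 2 = 42  −1 ⇒ G_2=41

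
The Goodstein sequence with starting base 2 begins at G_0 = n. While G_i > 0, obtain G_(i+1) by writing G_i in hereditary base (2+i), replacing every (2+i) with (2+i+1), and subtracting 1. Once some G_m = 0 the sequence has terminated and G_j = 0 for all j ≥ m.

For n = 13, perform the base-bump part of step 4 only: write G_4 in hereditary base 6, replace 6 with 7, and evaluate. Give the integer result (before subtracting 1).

5765999

G_0 = 13. HB_2(13) = 2^(2 + 1) + 2^2 + 1. Bump = 109. G_1 = 108.
G_1 = 108. HB_3(108) = 3^(3 + 1) + 3^3. Bump = 1280. G_2 = 1279.
G_2 = 1279. HB_4(1279) = 4^(4 + 1) + 3·4^3 + 3·4^2 + 3·4 + 3. Bump = 16093. G_3 = 16092.
G_3 = 16092. HB_5(16092) = 5^(5 + 1) + 3·5^3 + 3·5^2 + 3·5 + 2. Bump = 280712. G_4 = 280711.
G_4 = 280711. HB_6(280711) = 6^(6 + 1) + 3·6^3 + 3·6^2 + 3·6 + 1. Bump = 5765999. G_5 = 5765998.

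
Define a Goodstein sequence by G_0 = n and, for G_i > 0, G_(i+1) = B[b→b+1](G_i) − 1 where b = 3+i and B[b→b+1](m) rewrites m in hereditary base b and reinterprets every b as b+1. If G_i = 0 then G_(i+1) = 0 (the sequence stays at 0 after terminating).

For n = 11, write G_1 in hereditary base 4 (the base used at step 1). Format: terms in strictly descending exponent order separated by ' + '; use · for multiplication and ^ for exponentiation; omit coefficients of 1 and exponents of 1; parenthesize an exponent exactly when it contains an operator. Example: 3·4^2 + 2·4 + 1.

G_0=11  [base 3] 3^2 + 2  →[3↦4]→  4^2 + 2 = 18  −1 ⇒ G_1=17
G_1=17  [base 4] 4^2 + 1  →[4↦5]→  5^2 + 1 = 26  −1 ⇒ G_2=25

4^2 + 1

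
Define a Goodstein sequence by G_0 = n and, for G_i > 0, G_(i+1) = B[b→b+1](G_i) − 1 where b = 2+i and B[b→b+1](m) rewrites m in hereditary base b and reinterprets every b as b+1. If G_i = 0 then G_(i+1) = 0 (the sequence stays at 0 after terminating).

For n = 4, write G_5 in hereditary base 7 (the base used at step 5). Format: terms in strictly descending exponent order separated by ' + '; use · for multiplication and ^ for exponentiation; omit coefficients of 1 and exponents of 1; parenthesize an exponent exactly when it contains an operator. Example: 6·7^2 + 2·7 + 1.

2·7^2 + 7 + 4

(0) 4|_2 = 2^2 ↦ 3^3|_3 = 27 ⇒ 26
(1) 26|_3 = 2·3^2 + 2·3 + 2 ↦ 2·4^2 + 2·4 + 2|_4 = 42 ⇒ 41
(2) 41|_4 = 2·4^2 + 2·4 + 1 ↦ 2·5^2 + 2·5 + 1|_5 = 61 ⇒ 60
(3) 60|_5 = 2·5^2 + 2·5 ↦ 2·6^2 + 2·6|_6 = 84 ⇒ 83
(4) 83|_6 = 2·6^2 + 6 + 5 ↦ 2·7^2 + 7 + 5|_7 = 110 ⇒ 109
(5) 109|_7 = 2·7^2 + 7 + 4 ↦ 2·8^2 + 8 + 4|_8 = 140 ⇒ 139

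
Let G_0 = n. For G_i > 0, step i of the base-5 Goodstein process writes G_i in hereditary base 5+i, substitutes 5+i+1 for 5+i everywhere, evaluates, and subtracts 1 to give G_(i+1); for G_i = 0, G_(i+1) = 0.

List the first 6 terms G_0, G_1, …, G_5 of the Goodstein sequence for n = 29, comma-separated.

29, 39, 51, 65, 81, 99

i=0: 29 = 5^2 + 4 (b=5); 5→6: 6^2 + 4 = 40; 40−1 = 39
i=1: 39 = 6^2 + 3 (b=6); 6→7: 7^2 + 3 = 52; 52−1 = 51
i=2: 51 = 7^2 + 2 (b=7); 7→8: 8^2 + 2 = 66; 66−1 = 65
i=3: 65 = 8^2 + 1 (b=8); 8→9: 9^2 + 1 = 82; 82−1 = 81
i=4: 81 = 9^2 (b=9); 9→10: 10^2 = 100; 100−1 = 99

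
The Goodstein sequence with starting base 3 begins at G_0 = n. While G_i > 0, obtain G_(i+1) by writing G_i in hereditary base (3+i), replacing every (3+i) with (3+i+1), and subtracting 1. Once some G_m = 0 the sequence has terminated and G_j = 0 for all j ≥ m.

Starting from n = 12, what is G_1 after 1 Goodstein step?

12 —HB3→ 3^2 + 3 —bump→ 4^2 + 4 = 20 —(−1)→ 19
19 —HB4→ 4^2 + 3 —bump→ 5^2 + 3 = 28 —(−1)→ 27

19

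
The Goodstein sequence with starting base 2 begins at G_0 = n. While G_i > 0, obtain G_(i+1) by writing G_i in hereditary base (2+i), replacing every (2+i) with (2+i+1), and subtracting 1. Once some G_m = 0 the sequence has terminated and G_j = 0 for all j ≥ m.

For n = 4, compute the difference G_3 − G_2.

19

i=0: 4 = 2^2 (b=2); 2→3: 3^3 = 27; 27−1 = 26
i=1: 26 = 2·3^2 + 2·3 + 2 (b=3); 3→4: 2·4^2 + 2·4 + 2 = 42; 42−1 = 41
i=2: 41 = 2·4^2 + 2·4 + 1 (b=4); 4→5: 2·5^2 + 2·5 + 1 = 61; 61−1 = 60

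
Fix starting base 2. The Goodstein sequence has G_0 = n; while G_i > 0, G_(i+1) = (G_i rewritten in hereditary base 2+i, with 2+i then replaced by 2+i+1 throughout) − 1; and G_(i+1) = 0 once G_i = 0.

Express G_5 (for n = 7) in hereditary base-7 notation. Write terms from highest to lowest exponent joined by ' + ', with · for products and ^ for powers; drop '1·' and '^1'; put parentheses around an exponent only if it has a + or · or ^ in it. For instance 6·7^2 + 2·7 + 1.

base 2: 7 = 2^2 + 2 + 1; at 3: 3^3 + 3 + 1 = 31; next = 30
base 3: 30 = 3^3 + 3; at 4: 4^4 + 4 = 260; next = 259
base 4: 259 = 4^4 + 3; at 5: 5^5 + 3 = 3128; next = 3127
base 5: 3127 = 5^5 + 2; at 6: 6^6 + 2 = 46658; next = 46657
base 6: 46657 = 6^6 + 1; at 7: 7^7 + 1 = 823544; next = 823543
base 7: 823543 = 7^7; at 8: 8^8 = 16777216; next = 16777215

7^7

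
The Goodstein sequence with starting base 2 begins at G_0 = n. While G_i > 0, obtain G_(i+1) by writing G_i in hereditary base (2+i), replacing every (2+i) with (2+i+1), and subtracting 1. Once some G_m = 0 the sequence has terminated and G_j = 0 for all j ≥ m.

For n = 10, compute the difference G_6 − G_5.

step 0: 10 = 2^(2 + 1) + 2; sub 3 for 2: 3^(3 + 1) + 3; = 84; G_1 = 84−1 = 83
step 1: 83 = 3^(3 + 1) + 2; sub 4 for 3: 4^(4 + 1) + 2; = 1026; G_2 = 1026−1 = 1025
step 2: 1025 = 4^(4 + 1) + 1; sub 5 for 4: 5^(5 + 1) + 1; = 15626; G_3 = 15626−1 = 15625
step 3: 15625 = 5^(5 + 1); sub 6 for 5: 6^(6 + 1); = 279936; G_4 = 279936−1 = 279935
step 4: 279935 = 5·6^6 + 5·6^5 + 5·6^4 + 5·6^3 + 5·6^2 + 5·6 + 5; sub 7 for 6: 5·7^7 + 5·7^5 + 5·7^4 + 5·7^3 + 5·7^2 + 5·7 + 5; = 4215755; G_5 = 4215755−1 = 4215754
step 5: 4215754 = 5·7^7 + 5·7^5 + 5·7^4 + 5·7^3 + 5·7^2 + 5·7 + 4; sub 8 for 7: 5·8^8 + 5·8^5 + 5·8^4 + 5·8^3 + 5·8^2 + 5·8 + 4; = 84073324; G_6 = 84073324−1 = 84073323

79857569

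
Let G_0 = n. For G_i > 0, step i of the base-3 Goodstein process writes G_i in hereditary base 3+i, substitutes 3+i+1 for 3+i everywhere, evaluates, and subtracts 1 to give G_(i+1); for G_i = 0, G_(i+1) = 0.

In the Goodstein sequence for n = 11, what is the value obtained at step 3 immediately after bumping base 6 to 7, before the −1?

11 —HB3→ 3^2 + 2 —bump→ 4^2 + 2 = 18 —(−1)→ 17
17 —HB4→ 4^2 + 1 —bump→ 5^2 + 1 = 26 —(−1)→ 25
25 —HB5→ 5^2 —bump→ 6^2 = 36 —(−1)→ 35
35 —HB6→ 5·6 + 5 —bump→ 5·7 + 5 = 40 —(−1)→ 39

40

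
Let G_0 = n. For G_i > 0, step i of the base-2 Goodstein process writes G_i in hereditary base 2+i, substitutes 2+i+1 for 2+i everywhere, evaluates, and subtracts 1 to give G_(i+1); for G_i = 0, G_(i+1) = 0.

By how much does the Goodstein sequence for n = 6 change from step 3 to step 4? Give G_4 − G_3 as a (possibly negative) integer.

base 2: 6 = 2^2 + 2; at 3: 3^3 + 3 = 30; next = 29
base 3: 29 = 3^3 + 2; at 4: 4^4 + 2 = 258; next = 257
base 4: 257 = 4^4 + 1; at 5: 5^5 + 1 = 3126; next = 3125
base 5: 3125 = 5^5; at 6: 6^6 = 46656; next = 46655

43530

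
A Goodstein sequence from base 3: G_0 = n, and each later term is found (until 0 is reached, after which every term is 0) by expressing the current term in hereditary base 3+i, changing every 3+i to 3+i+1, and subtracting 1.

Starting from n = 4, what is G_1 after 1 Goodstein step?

4

(0) 4|_3 = 3 + 1 ↦ 4 + 1|_4 = 5 ⇒ 4
(1) 4|_4 = 4 ↦ 5|_5 = 5 ⇒ 4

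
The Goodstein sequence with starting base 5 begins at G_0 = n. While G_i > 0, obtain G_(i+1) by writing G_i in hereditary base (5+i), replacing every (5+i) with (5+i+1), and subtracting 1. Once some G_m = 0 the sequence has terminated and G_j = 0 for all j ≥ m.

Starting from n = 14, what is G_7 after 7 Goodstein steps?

19

(0) 14|_5 = 2·5 + 4 ↦ 2·6 + 4|_6 = 16 ⇒ 15
(1) 15|_6 = 2·6 + 3 ↦ 2·7 + 3|_7 = 17 ⇒ 16
(2) 16|_7 = 2·7 + 2 ↦ 2·8 + 2|_8 = 18 ⇒ 17
(3) 17|_8 = 2·8 + 1 ↦ 2·9 + 1|_9 = 19 ⇒ 18
(4) 18|_9 = 2·9 ↦ 2·10|_10 = 20 ⇒ 19
(5) 19|_10 = 10 + 9 ↦ 11 + 9|_11 = 20 ⇒ 19
(6) 19|_11 = 11 + 8 ↦ 12 + 8|_12 = 20 ⇒ 19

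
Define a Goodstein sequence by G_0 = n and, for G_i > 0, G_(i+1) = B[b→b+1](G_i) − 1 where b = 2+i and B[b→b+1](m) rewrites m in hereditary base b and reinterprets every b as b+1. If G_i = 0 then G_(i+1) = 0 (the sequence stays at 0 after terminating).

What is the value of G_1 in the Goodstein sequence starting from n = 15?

15 —HB2→ 2^(2 + 1) + 2^2 + 2 + 1 —bump→ 3^(3 + 1) + 3^3 + 3 + 1 = 112 —(−1)→ 111
111 —HB3→ 3^(3 + 1) + 3^3 + 3 —bump→ 4^(4 + 1) + 4^4 + 4 = 1284 —(−1)→ 1283

111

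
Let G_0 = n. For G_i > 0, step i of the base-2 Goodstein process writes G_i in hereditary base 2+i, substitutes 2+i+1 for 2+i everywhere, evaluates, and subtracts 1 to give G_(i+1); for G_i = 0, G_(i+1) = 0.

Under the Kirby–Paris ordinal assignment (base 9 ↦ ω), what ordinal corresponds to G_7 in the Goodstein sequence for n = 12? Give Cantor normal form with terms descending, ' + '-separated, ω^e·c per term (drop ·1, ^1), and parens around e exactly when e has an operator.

12 —HB2→ 2^(2 + 1) + 2^2 —bump→ 3^(3 + 1) + 3^3 = 108 —(−1)→ 107
107 —HB3→ 3^(3 + 1) + 2·3^2 + 2·3 + 2 —bump→ 4^(4 + 1) + 2·4^2 + 2·4 + 2 = 1066 —(−1)→ 1065
1065 —HB4→ 4^(4 + 1) + 2·4^2 + 2·4 + 1 —bump→ 5^(5 + 1) + 2·5^2 + 2·5 + 1 = 15686 —(−1)→ 15685
15685 —HB5→ 5^(5 + 1) + 2·5^2 + 2·5 —bump→ 6^(6 + 1) + 2·6^2 + 2·6 = 280020 —(−1)→ 280019
280019 —HB6→ 6^(6 + 1) + 2·6^2 + 6 + 5 —bump→ 7^(7 + 1) + 2·7^2 + 7 + 5 = 5764911 —(−1)→ 5764910
5764910 —HB7→ 7^(7 + 1) + 2·7^2 + 7 + 4 —bump→ 8^(8 + 1) + 2·8^2 + 8 + 4 = 134217868 —(−1)→ 134217867
134217867 —HB8→ 8^(8 + 1) + 2·8^2 + 8 + 3 —bump→ 9^(9 + 1) + 2·9^2 + 9 + 3 = 3486784575 —(−1)→ 3486784574

ω^(ω + 1) + ω^2·2 + ω + 2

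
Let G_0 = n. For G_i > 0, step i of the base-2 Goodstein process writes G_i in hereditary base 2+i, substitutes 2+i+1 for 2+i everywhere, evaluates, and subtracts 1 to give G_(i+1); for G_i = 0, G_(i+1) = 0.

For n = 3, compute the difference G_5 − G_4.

-1

i=0: 3 = 2 + 1 (b=2); 2→3: 3 + 1 = 4; 4−1 = 3
i=1: 3 = 3 (b=3); 3→4: 4 = 4; 4−1 = 3
i=2: 3 = 3 (b=4); 4→5: 3 = 3; 3−1 = 2
i=3: 2 = 2 (b=5); 5→6: 2 = 2; 2−1 = 1
i=4: 1 = 1 (b=6); 6→7: 1 = 1; 1−1 = 0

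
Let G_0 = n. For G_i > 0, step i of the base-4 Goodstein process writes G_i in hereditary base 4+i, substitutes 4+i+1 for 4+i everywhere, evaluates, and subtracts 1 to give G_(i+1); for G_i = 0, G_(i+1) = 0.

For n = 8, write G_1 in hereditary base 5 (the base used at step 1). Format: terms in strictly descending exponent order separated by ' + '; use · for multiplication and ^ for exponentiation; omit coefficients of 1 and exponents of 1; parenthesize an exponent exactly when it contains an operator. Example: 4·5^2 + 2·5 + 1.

5 + 4

[0] 8 ≡ 2·4 (base 4). Lift 5: 10. −1: 9.
[1] 9 ≡ 5 + 4 (base 5). Lift 6: 10. −1: 9.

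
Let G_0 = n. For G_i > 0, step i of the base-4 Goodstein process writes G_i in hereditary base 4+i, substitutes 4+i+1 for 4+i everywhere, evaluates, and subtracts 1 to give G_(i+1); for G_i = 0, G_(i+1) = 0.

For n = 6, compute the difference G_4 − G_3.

base 4: 6 = 4 + 2; at 5: 5 + 2 = 7; next = 6
base 5: 6 = 5 + 1; at 6: 6 + 1 = 7; next = 6
base 6: 6 = 6; at 7: 7 = 7; next = 6
base 7: 6 = 6; at 8: 6 = 6; next = 5

-1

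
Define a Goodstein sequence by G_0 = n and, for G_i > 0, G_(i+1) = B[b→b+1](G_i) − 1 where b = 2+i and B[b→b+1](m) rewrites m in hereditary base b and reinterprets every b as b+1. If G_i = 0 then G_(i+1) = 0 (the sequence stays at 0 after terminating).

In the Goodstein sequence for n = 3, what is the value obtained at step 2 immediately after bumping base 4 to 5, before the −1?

step 0: 3 = 2 + 1; sub 3 for 2: 3 + 1; = 4; G_1 = 4−1 = 3
step 1: 3 = 3; sub 4 for 3: 4; = 4; G_2 = 4−1 = 3
step 2: 3 = 3; sub 5 for 4: 3; = 3; G_3 = 3−1 = 2

3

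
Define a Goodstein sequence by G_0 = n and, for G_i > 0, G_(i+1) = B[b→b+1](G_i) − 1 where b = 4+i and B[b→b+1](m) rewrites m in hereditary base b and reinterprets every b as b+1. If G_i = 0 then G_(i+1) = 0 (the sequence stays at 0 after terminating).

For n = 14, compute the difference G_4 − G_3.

1

base 4: 14 = 3·4 + 2; at 5: 3·5 + 2 = 17; next = 16
base 5: 16 = 3·5 + 1; at 6: 3·6 + 1 = 19; next = 18
base 6: 18 = 3·6; at 7: 3·7 = 21; next = 20
base 7: 20 = 2·7 + 6; at 8: 2·8 + 6 = 22; next = 21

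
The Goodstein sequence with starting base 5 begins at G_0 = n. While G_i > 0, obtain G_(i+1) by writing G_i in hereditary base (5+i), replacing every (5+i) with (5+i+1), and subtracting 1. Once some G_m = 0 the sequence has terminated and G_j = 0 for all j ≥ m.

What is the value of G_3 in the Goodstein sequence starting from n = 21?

G_0=21  [base 5] 4·5 + 1  →[5↦6]→  4·6 + 1 = 25  −1 ⇒ G_1=24
G_1=24  [base 6] 4·6  →[6↦7]→  4·7 = 28  −1 ⇒ G_2=27
G_2=27  [base 7] 3·7 + 6  →[7↦8]→  3·8 + 6 = 30  −1 ⇒ G_3=29
G_3=29  [base 8] 3·8 + 5  →[8↦9]→  3·9 + 5 = 32  −1 ⇒ G_4=31

29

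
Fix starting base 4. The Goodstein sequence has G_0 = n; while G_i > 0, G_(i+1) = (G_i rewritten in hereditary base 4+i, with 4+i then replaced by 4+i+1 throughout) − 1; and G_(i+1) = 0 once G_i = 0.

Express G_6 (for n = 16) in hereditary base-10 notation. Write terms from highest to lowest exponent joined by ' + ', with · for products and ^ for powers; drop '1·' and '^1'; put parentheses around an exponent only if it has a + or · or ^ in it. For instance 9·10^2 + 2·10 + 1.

3·10 + 9

i=0: 16 = 4^2 (b=4); 4→5: 5^2 = 25; 25−1 = 24
i=1: 24 = 4·5 + 4 (b=5); 5→6: 4·6 + 4 = 28; 28−1 = 27
i=2: 27 = 4·6 + 3 (b=6); 6→7: 4·7 + 3 = 31; 31−1 = 30
i=3: 30 = 4·7 + 2 (b=7); 7→8: 4·8 + 2 = 34; 34−1 = 33
i=4: 33 = 4·8 + 1 (b=8); 8→9: 4·9 + 1 = 37; 37−1 = 36
i=5: 36 = 4·9 (b=9); 9→10: 4·10 = 40; 40−1 = 39
i=6: 39 = 3·10 + 9 (b=10); 10→11: 3·11 + 9 = 42; 42−1 = 41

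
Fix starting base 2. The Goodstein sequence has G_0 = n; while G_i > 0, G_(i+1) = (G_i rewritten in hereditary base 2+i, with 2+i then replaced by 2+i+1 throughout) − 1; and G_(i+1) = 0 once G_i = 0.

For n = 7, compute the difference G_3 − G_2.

2868

(0) 7|_2 = 2^2 + 2 + 1 ↦ 3^3 + 3 + 1|_3 = 31 ⇒ 30
(1) 30|_3 = 3^3 + 3 ↦ 4^4 + 4|_4 = 260 ⇒ 259
(2) 259|_4 = 4^4 + 3 ↦ 5^5 + 3|_5 = 3128 ⇒ 3127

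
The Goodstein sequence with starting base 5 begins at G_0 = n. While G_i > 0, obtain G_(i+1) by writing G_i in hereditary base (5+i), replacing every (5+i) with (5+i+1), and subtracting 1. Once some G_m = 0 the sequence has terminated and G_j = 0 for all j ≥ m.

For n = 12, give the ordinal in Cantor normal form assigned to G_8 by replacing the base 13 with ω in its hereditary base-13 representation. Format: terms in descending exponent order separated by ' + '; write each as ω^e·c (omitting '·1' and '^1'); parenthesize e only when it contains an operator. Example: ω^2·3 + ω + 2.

ω + 2

G_0 = 12. HB_5(12) = 2·5 + 2. Bump = 14. G_1 = 13.
G_1 = 13. HB_6(13) = 2·6 + 1. Bump = 15. G_2 = 14.
G_2 = 14. HB_7(14) = 2·7. Bump = 16. G_3 = 15.
G_3 = 15. HB_8(15) = 8 + 7. Bump = 16. G_4 = 15.
G_4 = 15. HB_9(15) = 9 + 6. Bump = 16. G_5 = 15.
G_5 = 15. HB_10(15) = 10 + 5. Bump = 16. G_6 = 15.
G_6 = 15. HB_11(15) = 11 + 4. Bump = 16. G_7 = 15.
G_7 = 15. HB_12(15) = 12 + 3. Bump = 16. G_8 = 15.
G_8 = 15. HB_13(15) = 13 + 2. Bump = 16. G_9 = 15.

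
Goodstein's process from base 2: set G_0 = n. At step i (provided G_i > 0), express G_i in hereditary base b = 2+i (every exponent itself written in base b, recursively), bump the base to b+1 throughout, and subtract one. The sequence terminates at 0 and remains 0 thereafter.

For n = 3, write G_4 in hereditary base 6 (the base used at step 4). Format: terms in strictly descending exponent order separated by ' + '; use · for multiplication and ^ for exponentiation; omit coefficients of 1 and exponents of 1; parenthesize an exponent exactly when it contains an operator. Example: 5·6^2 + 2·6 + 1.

1

G_0 = 3. HB_2(3) = 2 + 1. Bump = 4. G_1 = 3.
G_1 = 3. HB_3(3) = 3. Bump = 4. G_2 = 3.
G_2 = 3. HB_4(3) = 3. Bump = 3. G_3 = 2.
G_3 = 2. HB_5(2) = 2. Bump = 2. G_4 = 1.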